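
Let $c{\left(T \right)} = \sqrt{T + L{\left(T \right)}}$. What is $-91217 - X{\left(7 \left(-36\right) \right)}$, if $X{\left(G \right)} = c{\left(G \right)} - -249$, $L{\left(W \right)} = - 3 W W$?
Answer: $-91466 - 6 i \sqrt{5299} \approx -91466.0 - 436.77 i$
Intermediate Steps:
$L{\left(W \right)} = - 3 W^{2}$
$c{\left(T \right)} = \sqrt{T - 3 T^{2}}$
$X{\left(G \right)} = 249 + \sqrt{G \left(1 - 3 G\right)}$ ($X{\left(G \right)} = \sqrt{G \left(1 - 3 G\right)} - -249 = \sqrt{G \left(1 - 3 G\right)} + 249 = 249 + \sqrt{G \left(1 - 3 G\right)}$)
$-91217 - X{\left(7 \left(-36\right) \right)} = -91217 - \left(249 + \sqrt{7 \left(-36\right) \left(1 - 3 \cdot 7 \left(-36\right)\right)}\right) = -91217 - \left(249 + \sqrt{- 252 \left(1 - -756\right)}\right) = -91217 - \left(249 + \sqrt{- 252 \left(1 + 756\right)}\right) = -91217 - \left(249 + \sqrt{\left(-252\right) 757}\right) = -91217 - \left(249 + \sqrt{-190764}\right) = -91217 - \left(249 + 6 i \sqrt{5299}\right) = -91466 - 6 i \sqrt{5299}$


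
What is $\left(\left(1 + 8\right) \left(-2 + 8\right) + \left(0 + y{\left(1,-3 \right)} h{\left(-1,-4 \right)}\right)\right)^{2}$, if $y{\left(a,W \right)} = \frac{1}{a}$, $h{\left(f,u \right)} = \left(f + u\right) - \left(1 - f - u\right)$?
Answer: $1849$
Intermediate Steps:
$h{\left(f,u \right)} = -1 + 2 f + 2 u$ ($h{\left(f,u \right)} = \left(f + u\right) + \left(-1 + f + u\right) = -1 + 2 f + 2 u$)
$\left(\left(1 + 8\right) \left(-2 + 8\right) + \left(0 + y{\left(1,-3 \right)} h{\left(-1,-4 \right)}\right)\right)^{2} = \left(\left(1 + 8\right) \left(-2 + 8\right) + \left(0 + \frac{-1 + 2 \left(-1\right) + 2 \left(-4\right)}{1}\right)\right)^{2} = \left(9 \cdot 6 + \left(0 + 1 \left(-1 - 2 - 8\right)\right)\right)^{2} = \left(54 + \left(0 + 1 \left(-11\right)\right)\right)^{2} = \left(54 + \left(0 - 11\right)\right)^{2} = \left(54 - 11\right)^{2} = 43^{2} = 1849$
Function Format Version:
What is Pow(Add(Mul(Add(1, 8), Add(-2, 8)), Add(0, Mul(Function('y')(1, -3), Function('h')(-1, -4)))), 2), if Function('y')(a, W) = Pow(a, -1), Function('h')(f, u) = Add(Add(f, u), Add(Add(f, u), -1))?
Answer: 1849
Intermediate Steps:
Function('h')(f, u) = Add(-1, Mul(2, f), Mul(2, u)) (Function('h')(f, u) = Add(Add(f, u), Add(-1, f, u)) = Add(-1, Mul(2, f), Mul(2, u)))
Pow(Add(Mul(Add(1, 8), Add(-2, 8)), Add(0, Mul(Function('y')(1, -3), Function('h')(-1, -4)))), 2) = Pow(Add(Mul(Add(1, 8), Add(-2, 8)), Add(0, Mul(Pow(1, -1), Add(-1, Mul(2, -1), Mul(2, -4))))), 2) = Pow(Add(Mul(9, 6), Add(0, Mul(1, Add(-1, -2, -8)))), 2) = Pow(Add(54, Add(0, Mul(1, -11))), 2) = Pow(Add(54, Add(0, -11)), 2) = Pow(Add(54, -11), 2) = Pow(43, 2) = 1849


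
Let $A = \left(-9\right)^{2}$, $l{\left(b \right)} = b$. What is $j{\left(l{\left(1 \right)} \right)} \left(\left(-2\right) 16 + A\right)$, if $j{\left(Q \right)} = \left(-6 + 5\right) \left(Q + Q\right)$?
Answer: $-98$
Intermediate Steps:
$A = 81$
$j{\left(Q \right)} = - 2 Q$
$j{\left(l{\left(1 \right)} \right)} \left(\left(-2\right) 16 + A\right) = \left(-2\right) 1 \left(\left(-2\right) 16 + 81\right) = - 2 \left(-32 + 81\right) = \left(-2\right) 49 = -98$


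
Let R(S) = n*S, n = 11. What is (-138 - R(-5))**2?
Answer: 6889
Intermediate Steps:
R(S) = 11*S
(-138 - R(-5))**2 = (-138 - 11*(-5))**2 = (-138 - 1*(-55))**2 = (-138 + 55)**2 = (-83)**2 = 6889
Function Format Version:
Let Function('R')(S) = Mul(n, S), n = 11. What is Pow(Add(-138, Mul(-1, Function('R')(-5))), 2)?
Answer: 6889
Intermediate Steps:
Function('R')(S) = Mul(11, S)
Pow(Add(-138, Mul(-1, Function('R')(-5))), 2) = Pow(Add(-138, Mul(-1, Mul(11, -5))), 2) = Pow(Add(-138, Mul(-1, -55)), 2) = Pow(Add(-138, 55), 2) = Pow(-83, 2) = 6889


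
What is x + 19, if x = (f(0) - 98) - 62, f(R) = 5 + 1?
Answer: -135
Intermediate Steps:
f(R) = 6
x = -154 (x = (6 - 98) - 62 = -92 - 62 = -154)
x + 19 = -154 + 19 = -135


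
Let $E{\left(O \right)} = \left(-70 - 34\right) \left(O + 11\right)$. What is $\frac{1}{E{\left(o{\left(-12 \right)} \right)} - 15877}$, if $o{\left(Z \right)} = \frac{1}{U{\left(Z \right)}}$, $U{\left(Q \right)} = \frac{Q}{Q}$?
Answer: $- \frac{1}{17125} \approx -5.8394 \cdot 10^{-5}$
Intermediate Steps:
$U{\left(Q \right)} = 1$
$o{\left(Z \right)} = 1$ ($o{\left(Z \right)} = 1^{-1} = 1$)
$E{\left(O \right)} = -1144 - 104 O$ ($E{\left(O \right)} = - 104 \left(11 + O\right) = -1144 - 104 O$)
$\frac{1}{E{\left(o{\left(-12 \right)} \right)} - 15877} = \frac{1}{\left(-1144 - 104\right) - 15877} = \frac{1}{-1248 - 15877} = \frac{1}{-17125} = - \frac{1}{17125}$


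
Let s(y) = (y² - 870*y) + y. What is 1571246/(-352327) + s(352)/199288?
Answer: -47156043702/8776817897 ≈ -5.3728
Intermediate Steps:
s(y) = y² - 869*y
1571246/(-352327) + s(352)/199288 = 1571246/(-352327) + (352*(-869 + 352))/199288 = 1571246*(-1/352327) + (352*(-517))*(1/199288) = -1571246/352327 - 181984*1/199288 = -1571246/352327 - 22748/24911 = -47156043702/8776817897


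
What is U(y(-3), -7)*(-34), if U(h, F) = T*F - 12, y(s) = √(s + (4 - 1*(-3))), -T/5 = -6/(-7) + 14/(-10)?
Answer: 1054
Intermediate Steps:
T = 19/7 (T = -5*(-6/(-7) + 14/(-10)) = -5*(-6*(-⅐) + 14*(-⅒)) = -5*(6/7 - 7/5) = -5*(-19/35) = 19/7 ≈ 2.7143)
y(s) = √(7 + s) (y(s) = √(s + (4 + 3)) = √(s + 7) = √(7 + s))
U(h, F) = -12 + 19*F/7 (U(h, F) = 19*F/7 - 12 = -12 + 19*F/7)
U(y(-3), -7)*(-34) = (-12 + (19/7)*(-7))*(-34) = (-12 - 19)*(-34) = -31*(-34) = 1054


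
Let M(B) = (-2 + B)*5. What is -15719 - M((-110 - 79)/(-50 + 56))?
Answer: -31103/2 ≈ -15552.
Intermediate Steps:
M(B) = -10 + 5*B
-15719 - M((-110 - 79)/(-50 + 56)) = -15719 - (-10 + 5*((-110 - 79)/(-50 + 56))) = -15719 - (-10 + 5*(-189/6)) = -15719 - (-10 + 5*(-189*1/6)) = -15719 - (-10 + 5*(-63/2)) = -15719 - (-10 - 315/2) = -15719 - 1*(-335/2) = -15719 + 335/2 = -31103/2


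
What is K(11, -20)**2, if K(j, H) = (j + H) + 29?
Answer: 400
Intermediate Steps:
K(j, H) = 29 + H + j (K(j, H) = (H + j) + 29 = 29 + H + j)
K(11, -20)**2 = (29 - 20 + 11)**2 = 20**2 = 400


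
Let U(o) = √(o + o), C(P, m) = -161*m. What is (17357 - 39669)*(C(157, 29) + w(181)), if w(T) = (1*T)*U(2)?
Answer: 96097784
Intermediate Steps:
U(o) = √2*√o (U(o) = √(2*o) = √2*√o)
w(T) = 2*T (w(T) = (1*T)*(√2*√2) = T*2 = 2*T)
(17357 - 39669)*(C(157, 29) + w(181)) = (17357 - 39669)*(-161*29 + 2*181) = -22312*(-4669 + 362) = -22312*(-4307) = 96097784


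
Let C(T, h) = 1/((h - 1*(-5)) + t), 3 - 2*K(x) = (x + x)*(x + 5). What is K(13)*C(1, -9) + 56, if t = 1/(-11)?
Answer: 677/6 ≈ 112.83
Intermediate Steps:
t = -1/11 ≈ -0.090909
K(x) = 3/2 - x*(5 + x) (K(x) = 3/2 - (x + x)*(x + 5)/2 = 3/2 - 2*x*(5 + x)/2 = 3/2 - x*(5 + x))
C(T, h) = 1/(54/11 + h) (C(T, h) = 1/((h - 1*(-5)) - 1/11) = 1/((h + 5) - 1/11) = 1/((5 + h) - 1/11) = 1/(54/11 + h))
K(13)*C(1, -9) + 56 = (3/2 - 1*13² - 5*13)*(11/(54 + 11*(-9))) + 56 = (3/2 - 1*169 - 65)*(11/(54 - 99)) + 56 = (3/2 - 169 - 65)*(11/(-45)) + 56 = -5115*(-1)/(2*45) + 56 = -465/2*(-11/45) + 56 = 341/6 + 56 = 677/6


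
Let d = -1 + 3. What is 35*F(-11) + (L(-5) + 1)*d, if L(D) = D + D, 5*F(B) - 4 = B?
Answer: -67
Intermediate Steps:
F(B) = 4/5 + B/5
d = 2
L(D) = 2*D
35*F(-11) + (L(-5) + 1)*d = 35*(4/5 + (1/5)*(-11)) + (2*(-5) + 1)*2 = 35*(4/5 - 11/5) + (-10 + 1)*2 = 35*(-7/5) - 9*2 = -49 - 18 = -67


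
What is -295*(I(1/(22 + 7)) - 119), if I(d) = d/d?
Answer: 34810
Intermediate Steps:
I(d) = 1
-295*(I(1/(22 + 7)) - 119) = -295*(1 - 119) = -295*(-118) = 34810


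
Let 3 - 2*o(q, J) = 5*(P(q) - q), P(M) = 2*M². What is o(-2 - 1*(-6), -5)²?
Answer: 18769/4 ≈ 4692.3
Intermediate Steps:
o(q, J) = 3/2 - 5*q² + 5*q/2 (o(q, J) = 3/2 - 5*(2*q² - q)/2 = 3/2 - 5*(-q + 2*q²)/2 = 3/2 - (-5*q + 10*q²)/2 = 3/2 + (-5*q² + 5*q/2) = 3/2 - 5*q² + 5*q/2)
o(-2 - 1*(-6), -5)² = (3/2 - 5*(-2 - 1*(-6))² + 5*(-2 - 1*(-6))/2)² = (3/2 - 5*(-2 + 6)² + 5*(-2 + 6)/2)² = (3/2 - 5*4² + (5/2)*4)² = (3/2 - 5*16 + 10)² = (3/2 - 80 + 10)² = (-137/2)² = 18769/4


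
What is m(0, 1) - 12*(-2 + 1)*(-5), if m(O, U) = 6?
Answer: -54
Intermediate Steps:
m(0, 1) - 12*(-2 + 1)*(-5) = 6 - 12*(-2 + 1)*(-5) = 6 - (-12)*(-5) = 6 - 12*5 = 6 - 60 = -54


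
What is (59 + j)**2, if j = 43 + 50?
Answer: 23104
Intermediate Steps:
j = 93
(59 + j)**2 = (59 + 93)**2 = 152**2 = 23104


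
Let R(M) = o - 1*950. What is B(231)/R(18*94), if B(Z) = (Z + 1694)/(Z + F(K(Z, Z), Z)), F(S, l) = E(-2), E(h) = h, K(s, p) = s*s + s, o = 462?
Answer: -1925/111752 ≈ -0.017226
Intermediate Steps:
K(s, p) = s + s**2 (K(s, p) = s**2 + s = s + s**2)
F(S, l) = -2
B(Z) = (1694 + Z)/(-2 + Z) (B(Z) = (Z + 1694)/(Z - 2) = (1694 + Z)/(-2 + Z))
R(M) = -488 (R(M) = 462 - 1*950 = 462 - 950 = -488)
B(231)/R(18*94) = ((1694 + 231)/(-2 + 231))/(-488) = (1925/229)*(-1/488) = -1925/111752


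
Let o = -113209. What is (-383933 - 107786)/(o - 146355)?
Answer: 491719/259564 ≈ 1.8944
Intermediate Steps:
(-383933 - 107786)/(o - 146355) = (-383933 - 107786)/(-113209 - 146355) = -491719/(-259564) = -491719*(-1/259564) = 491719/259564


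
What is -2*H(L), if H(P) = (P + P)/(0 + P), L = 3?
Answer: -4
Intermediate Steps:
H(P) = 2 (H(P) = (2*P)/P = 2)
-2*H(L) = -2*2 = -4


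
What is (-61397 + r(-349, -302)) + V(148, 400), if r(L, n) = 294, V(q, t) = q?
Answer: -60955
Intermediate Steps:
(-61397 + r(-349, -302)) + V(148, 400) = (-61397 + 294) + 148 = -61103 + 148 = -60955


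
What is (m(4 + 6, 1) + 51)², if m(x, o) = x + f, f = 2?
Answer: 3969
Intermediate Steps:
m(x, o) = 2 + x (m(x, o) = x + 2 = 2 + x)
(m(4 + 6, 1) + 51)² = ((2 + (4 + 6)) + 51)² = ((2 + 10) + 51)² = (12 + 51)² = 63² = 3969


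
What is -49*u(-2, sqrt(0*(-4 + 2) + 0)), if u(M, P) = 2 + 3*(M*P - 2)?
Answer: 196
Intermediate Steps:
u(M, P) = -4 + 3*M*P (u(M, P) = 2 + 3*(-2 + M*P) = 2 + (-6 + 3*M*P) = -4 + 3*M*P)
-49*u(-2, sqrt(0*(-4 + 2) + 0)) = -49*(-4 + 3*(-2)*sqrt(0*(-4 + 2) + 0)) = -49*(-4 + 3*(-2)*sqrt(0*(-2) + 0)) = -49*(-4 + 3*(-2)*sqrt(0 + 0)) = -49*(-4 + 3*(-2)*sqrt(0)) = -49*(-4 + 3*(-2)*0) = -49*(-4 + 0) = -49*(-4) = 196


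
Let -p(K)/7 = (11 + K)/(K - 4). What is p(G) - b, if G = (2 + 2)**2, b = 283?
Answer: -1195/4 ≈ -298.75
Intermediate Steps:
G = 16 (G = 4**2 = 16)
p(K) = -7*(11 + K)/(-4 + K) (p(K) = -7*(11 + K)/(K - 4) = -7*(11 + K)/(-4 + K))
p(G) - b = 7*(-11 - 1*16)/(-4 + 16) - 1*283 = 7*(-11 - 16)/12 - 283 = 7*(1/12)*(-27) - 283 = -63/4 - 283 = -1195/4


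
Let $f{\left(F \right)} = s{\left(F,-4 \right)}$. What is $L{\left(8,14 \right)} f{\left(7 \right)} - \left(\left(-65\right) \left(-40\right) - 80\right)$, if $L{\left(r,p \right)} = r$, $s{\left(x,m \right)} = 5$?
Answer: $-2480$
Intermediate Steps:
$f{\left(F \right)} = 5$
$L{\left(8,14 \right)} f{\left(7 \right)} - \left(\left(-65\right) \left(-40\right) - 80\right) = 8 \cdot 5 - \left(\left(-65\right) \left(-40\right) - 80\right) = 40 - \left(2600 - 80\right) = 40 - 2520 = -2480$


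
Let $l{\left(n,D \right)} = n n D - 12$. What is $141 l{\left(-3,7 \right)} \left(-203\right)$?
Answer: $-1459773$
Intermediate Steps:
$l{\left(n,D \right)} = -12 + D n^{2}$ ($l{\left(n,D \right)} = n^{2} D - 12 = D n^{2} - 12 = -12 + D n^{2}$)
$141 l{\left(-3,7 \right)} \left(-203\right) = 141 \left(-12 + 7 \left(-3\right)^{2}\right) \left(-203\right) = 141 \left(-12 + 7 \cdot 9\right) \left(-203\right) = 141 \left(-12 + 63\right) \left(-203\right) = 141 \cdot 51 \left(-203\right) = 7191 \left(-203\right) = -1459773$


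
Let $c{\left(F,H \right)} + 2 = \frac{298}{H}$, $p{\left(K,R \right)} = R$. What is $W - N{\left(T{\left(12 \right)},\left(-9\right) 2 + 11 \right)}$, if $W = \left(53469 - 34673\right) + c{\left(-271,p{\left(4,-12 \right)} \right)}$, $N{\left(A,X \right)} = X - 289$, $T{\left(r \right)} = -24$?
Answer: $\frac{114391}{6} \approx 19065.0$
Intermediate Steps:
$c{\left(F,H \right)} = -2 + \frac{298}{H}$
$N{\left(A,X \right)} = -289 + X$
$W = \frac{112615}{6}$ ($W = \left(53469 - 34673\right) + \left(-2 + \frac{298}{-12}\right) = 18796 + \left(-2 + 298 \left(- \frac{1}{12}\right)\right) = 18796 - \frac{161}{6} = \frac{112615}{6} \approx 18769.0$)
$W - N{\left(T{\left(12 \right)},\left(-9\right) 2 + 11 \right)} = \frac{112615}{6} - \left(-289 + \left(\left(-9\right) 2 + 11\right)\right) = \frac{112615}{6} - \left(-289 + \left(-18 + 11\right)\right) = \frac{112615}{6} - \left(-289 - 7\right) = \frac{112615}{6} - -296 = \frac{112615}{6} + 296 = \frac{114391}{6}$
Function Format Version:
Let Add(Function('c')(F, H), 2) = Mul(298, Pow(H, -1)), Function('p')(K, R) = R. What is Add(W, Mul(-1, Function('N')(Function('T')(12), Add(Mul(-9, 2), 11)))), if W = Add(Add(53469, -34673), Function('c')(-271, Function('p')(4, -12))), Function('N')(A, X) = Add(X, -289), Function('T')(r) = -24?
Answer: Rational(114391, 6) ≈ 19065.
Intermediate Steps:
Function('c')(F, H) = Add(-2, Mul(298, Pow(H, -1)))
Function('N')(A, X) = Add(-289, X)
W = Rational(112615, 6) (W = Add(Add(53469, -34673), Add(-2, Mul(298, Pow(-12, -1)))) = Add(18796, Add(-2, Mul(298, Rational(-1, 12)))) = Add(18796, Add(-2, Rational(-149, 6))) = Add(18796, Rational(-161, 6)) = Rational(112615, 6) ≈ 18769.)
Add(W, Mul(-1, Function('N')(Function('T')(12), Add(Mul(-9, 2), 11)))) = Add(Rational(112615, 6), Mul(-1, Add(-289, Add(Mul(-9, 2), 11)))) = Add(Rational(112615, 6), Mul(-1, Add(-289, Add(-18, 11)))) = Add(Rational(112615, 6), Mul(-1, Add(-289, -7))) = Add(Rational(112615, 6), Mul(-1, -296)) = Add(Rational(112615, 6), 296) = Rational(114391, 6)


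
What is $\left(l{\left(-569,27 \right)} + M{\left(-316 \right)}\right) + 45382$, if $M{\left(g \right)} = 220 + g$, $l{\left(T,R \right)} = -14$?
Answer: $45272$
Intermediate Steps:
$\left(l{\left(-569,27 \right)} + M{\left(-316 \right)}\right) + 45382 = \left(-14 + \left(220 - 316\right)\right) + 45382 = \left(-14 - 96\right) + 45382 = -110 + 45382 = 45272$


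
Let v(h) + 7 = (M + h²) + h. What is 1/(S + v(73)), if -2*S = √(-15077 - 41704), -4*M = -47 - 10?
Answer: 86548/468386893 + 72*I*√701/468386893 ≈ 0.00018478 + 4.0699e-6*I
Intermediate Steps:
M = 57/4 (M = -(-47 - 10)/4 = -¼*(-57) = 57/4 ≈ 14.250)
v(h) = 29/4 + h + h² (v(h) = -7 + ((57/4 + h²) + h) = -7 + (57/4 + h + h²) = 29/4 + h + h²)
S = -9*I*√701/2 (S = -√(-15077 - 41704)/2 = -9*I*√701/2 ≈ -119.14*I)
1/(S + v(73)) = 1/(-9*I*√701/2 + (29/4 + 73 + 73²)) = 1/(-9*I*√701/2 + (29/4 + 73 + 5329)) = 1/(-9*I*√701/2 + 21637/4) = 1/(21637/4 - 9*I*√701/2)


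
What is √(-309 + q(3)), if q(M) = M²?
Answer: 10*I*√3 ≈ 17.32*I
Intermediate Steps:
√(-309 + q(3)) = √(-309 + 3²) = √(-309 + 9) = √(-300) = 10*I*√3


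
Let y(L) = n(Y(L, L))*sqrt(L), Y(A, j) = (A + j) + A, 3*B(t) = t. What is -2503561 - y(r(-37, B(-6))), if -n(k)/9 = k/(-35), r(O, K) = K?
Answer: -2503561 + 54*I*sqrt(2)/35 ≈ -2.5036e+6 + 2.1819*I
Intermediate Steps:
B(t) = t/3
Y(A, j) = j + 2*A
n(k) = 9*k/35 (n(k) = -9*k/(-35) = -9*k*(-1)/35 = -(-9)*k/35 = 9*k/35)
y(L) = 27*L**(3/2)/35 (y(L) = (9*(L + 2*L)/35)*sqrt(L) = (9*(3*L)/35)*sqrt(L) = (27*L/35)*sqrt(L) = 27*L**(3/2)/35)
-2503561 - y(r(-37, B(-6))) = -2503561 - 27*((1/3)*(-6))**(3/2)/35 = -2503561 - 27*(-2)**(3/2)/35 = -2503561 - 27*(-2*I*sqrt(2))/35 = -2503561 - (-54)*I*sqrt(2)/35 = -2503561 + 54*I*sqrt(2)/35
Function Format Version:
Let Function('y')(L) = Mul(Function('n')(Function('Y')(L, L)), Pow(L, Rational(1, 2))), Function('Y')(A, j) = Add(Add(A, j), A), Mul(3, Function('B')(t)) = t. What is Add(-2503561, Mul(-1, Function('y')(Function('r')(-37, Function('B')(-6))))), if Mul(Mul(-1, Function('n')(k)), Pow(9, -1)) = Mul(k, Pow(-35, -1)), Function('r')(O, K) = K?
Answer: Add(-2503561, Mul(Rational(54, 35), I, Pow(2, Rational(1, 2)))) ≈ Add(-2.5036e+6, Mul(2.1819, I))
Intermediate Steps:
Function('B')(t) = Mul(Rational(1, 3), t)
Function('Y')(A, j) = Add(j, Mul(2, A))
Function('n')(k) = Mul(Rational(9, 35), k) (Function('n')(k) = Mul(-9, Mul(k, Pow(-35, -1))) = Mul(-9, Mul(k, Rational(-1, 35))) = Mul(-9, Mul(Rational(-1, 35), k)) = Mul(Rational(9, 35), k))
Function('y')(L) = Mul(Rational(27, 35), Pow(L, Rational(3, 2))) (Function('y')(L) = Mul(Mul(Rational(9, 35), Add(L, Mul(2, L))), Pow(L, Rational(1, 2))) = Mul(Mul(Rational(9, 35), Mul(3, L)), Pow(L, Rational(1, 2))) = Mul(Mul(Rational(27, 35), L), Pow(L, Rational(1, 2))) = Mul(Rational(27, 35), Pow(L, Rational(3, 2))))
Add(-2503561, Mul(-1, Function('y')(Function('r')(-37, Function('B')(-6))))) = Add(-2503561, Mul(-1, Mul(Rational(27, 35), Pow(Mul(Rational(1, 3), -6), Rational(3, 2))))) = Add(-2503561, Mul(-1, Mul(Rational(27, 35), Pow(-2, Rational(3, 2))))) = Add(-2503561, Mul(-1, Mul(Rational(27, 35), Mul(-2, I, Pow(2, Rational(1, 2)))))) = Add(-2503561, Mul(-1, Mul(Rational(-54, 35), I, Pow(2, Rational(1, 2))))) = Add(-2503561, Mul(Rational(54, 35), I, Pow(2, Rational(1, 2))))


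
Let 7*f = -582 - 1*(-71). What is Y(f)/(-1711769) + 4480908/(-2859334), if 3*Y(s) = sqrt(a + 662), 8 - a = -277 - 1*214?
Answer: -2240454/1429667 - sqrt(129)/1711769 ≈ -1.5671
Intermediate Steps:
f = -73 (f = (-582 - 1*(-71))/7 = (-582 + 71)/7 = (1/7)*(-511) = -73)
a = 499 (a = 8 - (-277 - 1*214) = 8 - (-277 - 214) = 8 - 1*(-491) = 8 + 491 = 499)
Y(s) = sqrt(129) (Y(s) = sqrt(499 + 662)/3 = sqrt(1161)/3 = (3*sqrt(129))/3 = sqrt(129))
Y(f)/(-1711769) + 4480908/(-2859334) = sqrt(129)/(-1711769) + 4480908/(-2859334) = sqrt(129)*(-1/1711769) + 4480908*(-1/2859334) = -sqrt(129)/1711769 - 2240454/1429667 = -2240454/1429667 - sqrt(129)/1711769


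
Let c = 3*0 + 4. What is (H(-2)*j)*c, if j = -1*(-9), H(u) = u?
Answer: -72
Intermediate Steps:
c = 4 (c = 0 + 4 = 4)
j = 9
(H(-2)*j)*c = -2*9*4 = -18*4 = -72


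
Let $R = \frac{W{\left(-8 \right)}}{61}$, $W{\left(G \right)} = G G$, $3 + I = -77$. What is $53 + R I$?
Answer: $- \frac{1887}{61} \approx -30.934$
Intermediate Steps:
$I = -80$ ($I = -3 - 77 = -80$)
$W{\left(G \right)} = G^{2}$
$R = \frac{64}{61}$ ($R = \frac{\left(-8\right)^{2}}{61} = 64 \cdot \frac{1}{61} = \frac{64}{61} \approx 1.0492$)
$53 + R I = 53 + \frac{64}{61} \left(-80\right) = 53 - \frac{5120}{61} = - \frac{1887}{61}$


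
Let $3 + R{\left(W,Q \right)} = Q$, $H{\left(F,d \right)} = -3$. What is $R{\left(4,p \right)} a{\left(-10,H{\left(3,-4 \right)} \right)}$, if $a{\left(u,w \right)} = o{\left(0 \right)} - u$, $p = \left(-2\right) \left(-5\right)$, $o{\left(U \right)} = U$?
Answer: $70$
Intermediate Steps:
$p = 10$
$R{\left(W,Q \right)} = -3 + Q$
$a{\left(u,w \right)} = - u$ ($a{\left(u,w \right)} = 0 - u = - u$)
$R{\left(4,p \right)} a{\left(-10,H{\left(3,-4 \right)} \right)} = \left(-3 + 10\right) \left(\left(-1\right) \left(-10\right)\right) = 7 \cdot 10 = 70$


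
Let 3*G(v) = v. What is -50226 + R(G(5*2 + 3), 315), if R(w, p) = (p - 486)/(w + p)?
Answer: -48117021/958 ≈ -50227.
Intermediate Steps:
G(v) = v/3
R(w, p) = (-486 + p)/(p + w)
-50226 + R(G(5*2 + 3), 315) = -50226 + (-486 + 315)/(315 + (5*2 + 3)/3) = -50226 - 171/(315 + (10 + 3)/3) = -50226 - 171/(315 + (⅓)*13) = -50226 - 171/(315 + 13/3) = -50226 - 171/(958/3) = -50226 + (3/958)*(-171) = -50226 - 513/958 = -48117021/958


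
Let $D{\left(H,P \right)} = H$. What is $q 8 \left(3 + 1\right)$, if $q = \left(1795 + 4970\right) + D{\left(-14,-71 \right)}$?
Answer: $216032$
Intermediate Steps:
$q = 6751$ ($q = \left(1795 + 4970\right) - 14 = 6765 - 14 = 6751$)
$q 8 \left(3 + 1\right) = 6751 \cdot 8 \left(3 + 1\right) = 6751 \cdot 8 \cdot 4 = 6751 \cdot 32 = 216032$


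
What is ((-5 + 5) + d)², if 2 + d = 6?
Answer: 16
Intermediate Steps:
d = 4 (d = -2 + 6 = 4)
((-5 + 5) + d)² = ((-5 + 5) + 4)² = (0 + 4)² = 4² = 16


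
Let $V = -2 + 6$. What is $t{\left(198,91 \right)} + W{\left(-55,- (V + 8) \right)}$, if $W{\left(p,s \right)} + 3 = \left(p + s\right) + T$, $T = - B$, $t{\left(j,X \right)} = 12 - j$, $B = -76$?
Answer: $-180$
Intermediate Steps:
$V = 4$
$T = 76$ ($T = \left(-1\right) \left(-76\right) = 76$)
$W{\left(p,s \right)} = 73 + p + s$ ($W{\left(p,s \right)} = -3 + \left(\left(p + s\right) + 76\right) = -3 + \left(76 + p + s\right) = 73 + p + s$)
$t{\left(198,91 \right)} + W{\left(-55,- (V + 8) \right)} = \left(12 - 198\right) - -6 = -186 - -6 = -186 + 6 = -180$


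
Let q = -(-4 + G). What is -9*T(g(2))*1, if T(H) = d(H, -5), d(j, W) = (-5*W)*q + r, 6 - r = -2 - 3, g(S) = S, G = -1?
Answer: -1224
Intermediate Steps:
r = 11 (r = 6 - (-2 - 3) = 6 - 1*(-5) = 6 + 5 = 11)
q = 5 (q = -(-4 - 1) = -1*(-5) = 5)
d(j, W) = 11 - 25*W (d(j, W) = -5*W*5 + 11 = -25*W + 11 = 11 - 25*W)
T(H) = 136 (T(H) = 11 - 25*(-5) = 11 + 125 = 136)
-9*T(g(2))*1 = -9*136*1 = -1224*1 = -1224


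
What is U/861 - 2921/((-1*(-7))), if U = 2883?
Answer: -118800/287 ≈ -413.94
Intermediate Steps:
U/861 - 2921/((-1*(-7))) = 2883/861 - 2921/((-1*(-7))) = 2883*(1/861) - 2921/7 = 961/287 - 2921*⅐ = 961/287 - 2921/7 = -118800/287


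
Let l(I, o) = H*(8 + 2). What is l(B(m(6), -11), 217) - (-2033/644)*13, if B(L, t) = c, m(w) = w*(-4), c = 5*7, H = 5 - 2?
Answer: 45749/644 ≈ 71.039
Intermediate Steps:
H = 3
c = 35
m(w) = -4*w
B(L, t) = 35
l(I, o) = 30 (l(I, o) = 3*(8 + 2) = 3*10 = 30)
l(B(m(6), -11), 217) - (-2033/644)*13 = 30 - (-2033/644)*13 = 30 - (-2033*1/644)*13 = 30 - (-2033)*13/644 = 30 - 1*(-26429/644) = 30 + 26429/644 = 45749/644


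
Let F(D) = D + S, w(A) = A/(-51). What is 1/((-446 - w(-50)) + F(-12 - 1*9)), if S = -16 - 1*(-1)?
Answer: -51/24632 ≈ -0.0020705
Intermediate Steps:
S = -15 (S = -16 + 1 = -15)
w(A) = -A/51 (w(A) = A*(-1/51) = -A/51)
F(D) = -15 + D (F(D) = D - 15 = -15 + D)
1/((-446 - w(-50)) + F(-12 - 1*9)) = 1/((-446 - (-1)*(-50)/51) + (-15 + (-12 - 1*9))) = 1/((-446 - 1*50/51) + (-15 + (-12 - 9))) = 1/((-446 - 50/51) + (-15 - 21)) = 1/(-22796/51 - 36) = 1/(-24632/51) = -51/24632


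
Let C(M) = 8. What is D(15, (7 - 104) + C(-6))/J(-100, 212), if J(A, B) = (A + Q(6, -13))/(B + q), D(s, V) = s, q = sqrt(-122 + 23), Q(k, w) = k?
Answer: -1590/47 - 45*I*sqrt(11)/94 ≈ -33.83 - 1.5877*I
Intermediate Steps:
q = 3*I*sqrt(11) (q = sqrt(-99) = 3*I*sqrt(11) ≈ 9.9499*I)
J(A, B) = (6 + A)/(B + 3*I*sqrt(11)) (J(A, B) = (A + 6)/(B + 3*I*sqrt(11)) = (6 + A)/(B + 3*I*sqrt(11)))
D(15, (7 - 104) + C(-6))/J(-100, 212) = 15/(((6 - 100)/(212 + 3*I*sqrt(11)))) = 15/((-94/(212 + 3*I*sqrt(11)))) = 15*(-106/47 - 3*I*sqrt(11)/94) = -1590/47 - 45*I*sqrt(11)/94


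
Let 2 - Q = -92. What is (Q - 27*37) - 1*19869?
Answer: -20774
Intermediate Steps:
Q = 94 (Q = 2 - 1*(-92) = 2 + 92 = 94)
(Q - 27*37) - 1*19869 = (94 - 27*37) - 1*19869 = (94 - 999) - 19869 = -905 - 19869 = -20774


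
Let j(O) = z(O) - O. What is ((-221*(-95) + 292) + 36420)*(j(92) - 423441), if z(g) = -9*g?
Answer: -24488600227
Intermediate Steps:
j(O) = -10*O (j(O) = -9*O - O = -10*O)
((-221*(-95) + 292) + 36420)*(j(92) - 423441) = ((-221*(-95) + 292) + 36420)*(-10*92 - 423441) = ((20995 + 292) + 36420)*(-920 - 423441) = (21287 + 36420)*(-424361) = 57707*(-424361) = -24488600227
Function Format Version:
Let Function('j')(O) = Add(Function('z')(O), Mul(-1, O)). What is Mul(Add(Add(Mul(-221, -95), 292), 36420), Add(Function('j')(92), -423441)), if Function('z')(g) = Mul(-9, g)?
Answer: -24488600227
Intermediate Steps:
Function('j')(O) = Mul(-10, O) (Function('j')(O) = Add(Mul(-9, O), Mul(-1, O)) = Mul(-10, O))
Mul(Add(Add(Mul(-221, -95), 292), 36420), Add(Function('j')(92), -423441)) = Mul(Add(Add(Mul(-221, -95), 292), 36420), Add(Mul(-10, 92), -423441)) = Mul(Add(Add(20995, 292), 36420), Add(-920, -423441)) = Mul(Add(21287, 36420), -424361) = Mul(57707, -424361) = -24488600227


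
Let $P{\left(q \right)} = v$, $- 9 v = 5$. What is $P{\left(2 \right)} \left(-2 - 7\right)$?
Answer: $5$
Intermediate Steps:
$v = - \frac{5}{9}$ ($v = \left(- \frac{1}{9}\right) 5 = - \frac{5}{9} \approx -0.55556$)
$P{\left(q \right)} = - \frac{5}{9}$
$P{\left(2 \right)} \left(-2 - 7\right) = - \frac{5 \left(-2 - 7\right)}{9} = \left(- \frac{5}{9}\right) \left(-9\right) = 5$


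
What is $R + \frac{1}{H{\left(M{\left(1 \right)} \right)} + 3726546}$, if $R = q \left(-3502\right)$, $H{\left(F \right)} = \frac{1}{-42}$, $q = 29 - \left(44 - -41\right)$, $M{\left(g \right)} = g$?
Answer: $\frac{30694456148314}{156514931} \approx 1.9611 \cdot 10^{5}$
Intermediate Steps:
$q = -56$ ($q = 29 - \left(44 + 41\right) = 29 - 85 = -56$)
$H{\left(F \right)} = - \frac{1}{42}$
$R = 196112$ ($R = \left(-56\right) \left(-3502\right) = 196112$)
$R + \frac{1}{H{\left(M{\left(1 \right)} \right)} + 3726546} = 196112 + \frac{1}{- \frac{1}{42} + 3726546} = 196112 + \frac{1}{\frac{156514931}{42}} = 196112 + \frac{42}{156514931} = \frac{30694456148314}{156514931}$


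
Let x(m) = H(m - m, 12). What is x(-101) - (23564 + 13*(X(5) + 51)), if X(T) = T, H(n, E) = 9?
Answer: -24283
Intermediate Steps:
x(m) = 9
x(-101) - (23564 + 13*(X(5) + 51)) = 9 - (23564 + 13*(5 + 51)) = 9 - (23564 + 13*56) = 9 - (23564 + 728) = 9 - 1*24292 = 9 - 24292 = -24283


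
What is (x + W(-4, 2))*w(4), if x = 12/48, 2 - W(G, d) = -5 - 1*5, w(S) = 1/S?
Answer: 49/16 ≈ 3.0625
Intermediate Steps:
W(G, d) = 12 (W(G, d) = 2 - (-5 - 1*5) = 2 - (-5 - 5) = 2 - 1*(-10) = 2 + 10 = 12)
x = ¼ (x = 12*(1/48) = ¼ ≈ 0.25000)
(x + W(-4, 2))*w(4) = (¼ + 12)/4 = (49/4)*(¼) = 49/16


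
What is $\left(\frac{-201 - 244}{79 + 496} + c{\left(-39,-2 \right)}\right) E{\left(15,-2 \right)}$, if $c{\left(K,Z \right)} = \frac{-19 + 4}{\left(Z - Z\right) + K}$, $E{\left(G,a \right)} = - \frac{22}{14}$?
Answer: $\frac{6402}{10465} \approx 0.61175$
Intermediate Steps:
$E{\left(G,a \right)} = - \frac{11}{7}$ ($E{\left(G,a \right)} = \left(-22\right) \frac{1}{14} = - \frac{11}{7}$)
$c{\left(K,Z \right)} = - \frac{15}{K}$ ($c{\left(K,Z \right)} = - \frac{15}{0 + K} = - \frac{15}{K}$)
$\left(\frac{-201 - 244}{79 + 496} + c{\left(-39,-2 \right)}\right) E{\left(15,-2 \right)} = \left(\frac{-201 - 244}{79 + 496} - \frac{15}{-39}\right) \left(- \frac{11}{7}\right) = \left(- \frac{445}{575} - - \frac{5}{13}\right) \left(- \frac{11}{7}\right) = \left(\left(-445\right) \frac{1}{575} + \frac{5}{13}\right) \left(- \frac{11}{7}\right) = \left(- \frac{89}{115} + \frac{5}{13}\right) \left(- \frac{11}{7}\right) = \left(- \frac{582}{1495}\right) \left(- \frac{11}{7}\right) = \frac{6402}{10465}$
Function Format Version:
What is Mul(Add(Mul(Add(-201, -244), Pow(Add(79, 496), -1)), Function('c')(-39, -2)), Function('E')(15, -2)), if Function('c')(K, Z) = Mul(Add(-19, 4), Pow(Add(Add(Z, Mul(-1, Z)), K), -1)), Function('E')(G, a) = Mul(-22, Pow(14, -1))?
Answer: Rational(6402, 10465) ≈ 0.61175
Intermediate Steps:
Function('E')(G, a) = Rational(-11, 7) (Function('E')(G, a) = Mul(-22, Rational(1, 14)) = Rational(-11, 7))
Function('c')(K, Z) = Mul(-15, Pow(K, -1)) (Function('c')(K, Z) = Mul(-15, Pow(Add(0, K), -1)) = Mul(-15, Pow(K, -1)))
Mul(Add(Mul(Add(-201, -244), Pow(Add(79, 496), -1)), Function('c')(-39, -2)), Function('E')(15, -2)) = Mul(Add(Mul(Add(-201, -244), Pow(Add(79, 496), -1)), Mul(-15, Pow(-39, -1))), Rational(-11, 7)) = Mul(Add(Mul(-445, Pow(575, -1)), Mul(-15, Rational(-1, 39))), Rational(-11, 7)) = Mul(Add(Mul(-445, Rational(1, 575)), Rational(5, 13)), Rational(-11, 7)) = Mul(Add(Rational(-89, 115), Rational(5, 13)), Rational(-11, 7)) = Mul(Rational(-582, 1495), Rational(-11, 7)) = Rational(6402, 10465)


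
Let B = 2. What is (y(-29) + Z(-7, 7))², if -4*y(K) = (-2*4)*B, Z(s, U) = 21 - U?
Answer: 324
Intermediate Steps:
y(K) = 4 (y(K) = -(-2*4)*2/4 = -(-2)*2 = -¼*(-16) = 4)
(y(-29) + Z(-7, 7))² = (4 + (21 - 1*7))² = (4 + (21 - 7))² = (4 + 14)² = 18² = 324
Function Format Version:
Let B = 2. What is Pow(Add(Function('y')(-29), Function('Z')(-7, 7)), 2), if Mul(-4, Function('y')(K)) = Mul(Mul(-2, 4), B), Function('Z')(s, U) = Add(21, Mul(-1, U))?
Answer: 324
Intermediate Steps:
Function('y')(K) = 4 (Function('y')(K) = Mul(Rational(-1, 4), Mul(Mul(-2, 4), 2)) = Mul(Rational(-1, 4), Mul(-8, 2)) = Mul(Rational(-1, 4), -16) = 4)
Pow(Add(Function('y')(-29), Function('Z')(-7, 7)), 2) = Pow(Add(4, Add(21, Mul(-1, 7))), 2) = Pow(Add(4, Add(21, -7)), 2) = Pow(Add(4, 14), 2) = Pow(18, 2) = 324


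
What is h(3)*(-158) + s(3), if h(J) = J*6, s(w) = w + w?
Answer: -2838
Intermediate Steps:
s(w) = 2*w
h(J) = 6*J
h(3)*(-158) + s(3) = (6*3)*(-158) + 2*3 = 18*(-158) + 6 = -2844 + 6 = -2838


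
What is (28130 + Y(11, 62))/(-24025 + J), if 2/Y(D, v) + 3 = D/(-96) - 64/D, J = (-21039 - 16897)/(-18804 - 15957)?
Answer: -9223768015458/7877451974537 ≈ -1.1709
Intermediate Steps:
J = 37936/34761 (J = -37936/(-34761) = -37936*(-1/34761) = 37936/34761 ≈ 1.0913)
Y(D, v) = 2/(-3 - 64/D - D/96) (Y(D, v) = 2/(-3 + (D/(-96) - 64/D)) = 2/(-3 + (D*(-1/96) - 64/D)) = 2/(-3 + (-D/96 - 64/D)) = 2/(-3 + (-64/D - D/96)) = 2/(-3 - 64/D - D/96))
(28130 + Y(11, 62))/(-24025 + J) = (28130 - 192*11/(6144 + 11² + 288*11))/(-24025 + 37936/34761) = (28130 - 192*11/(6144 + 121 + 3168))/(-835095089/34761) = (28130 - 192*11/9433)*(-34761/835095089) = (28130 - 192*11*1/9433)*(-34761/835095089) = (28130 - 2112/9433)*(-34761/835095089) = (265348178/9433)*(-34761/835095089) = -9223768015458/7877451974537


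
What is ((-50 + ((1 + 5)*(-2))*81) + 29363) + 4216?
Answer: 32557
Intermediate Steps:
((-50 + ((1 + 5)*(-2))*81) + 29363) + 4216 = ((-50 + (6*(-2))*81) + 29363) + 4216 = ((-50 - 12*81) + 29363) + 4216 = ((-50 - 972) + 29363) + 4216 = (-1022 + 29363) + 4216 = 28341 + 4216 = 32557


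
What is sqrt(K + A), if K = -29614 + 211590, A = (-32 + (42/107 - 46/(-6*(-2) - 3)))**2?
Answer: 2*sqrt(42502307686)/963 ≈ 428.16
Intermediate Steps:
A = 1250329600/927369 (A = (-32 + (42*(1/107) - 46/(12 - 3)))**2 = (-32 + (42/107 - 46/9))**2 = (-32 - 4544/963)**2 = (-35360/963)**2 = 1250329600/927369 ≈ 1348.3)
K = 181976
sqrt(K + A) = sqrt(181976 + 1250329600/927369) = sqrt(170009230744/927369) = 2*sqrt(42502307686)/963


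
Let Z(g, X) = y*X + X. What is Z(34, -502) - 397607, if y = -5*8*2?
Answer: -357949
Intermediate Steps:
y = -80 (y = -40*2 = -80)
Z(g, X) = -79*X (Z(g, X) = -80*X + X = -79*X)
Z(34, -502) - 397607 = -79*(-502) - 397607 = 39658 - 397607 = -357949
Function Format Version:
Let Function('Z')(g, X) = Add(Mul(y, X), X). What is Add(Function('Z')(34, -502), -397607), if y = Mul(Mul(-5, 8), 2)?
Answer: -357949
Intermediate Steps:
y = -80 (y = Mul(-40, 2) = -80)
Function('Z')(g, X) = Mul(-79, X) (Function('Z')(g, X) = Add(Mul(-80, X), X) = Mul(-79, X))
Add(Function('Z')(34, -502), -397607) = Add(Mul(-79, -502), -397607) = Add(39658, -397607) = -357949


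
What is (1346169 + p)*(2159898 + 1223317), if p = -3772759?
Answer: -8209675686850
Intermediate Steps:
(1346169 + p)*(2159898 + 1223317) = (1346169 - 3772759)*(2159898 + 1223317) = -2426590*3383215 = -8209675686850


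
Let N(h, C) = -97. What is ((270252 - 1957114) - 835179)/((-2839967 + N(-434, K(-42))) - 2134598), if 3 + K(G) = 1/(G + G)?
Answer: 2522041/4974662 ≈ 0.50698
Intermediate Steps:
K(G) = -3 + 1/(2*G) (K(G) = -3 + 1/(G + G) = -3 + 1/(2*G))
((270252 - 1957114) - 835179)/((-2839967 + N(-434, K(-42))) - 2134598) = ((270252 - 1957114) - 835179)/((-2839967 - 97) - 2134598) = (-1686862 - 835179)/(-2840064 - 2134598) = -2522041/(-4974662) = -2522041*(-1/4974662) = 2522041/4974662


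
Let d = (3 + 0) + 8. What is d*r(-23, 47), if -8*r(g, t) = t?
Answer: -517/8 ≈ -64.625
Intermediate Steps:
r(g, t) = -t/8
d = 11 (d = 3 + 8 = 11)
d*r(-23, 47) = 11*(-⅛*47) = 11*(-47/8) = -517/8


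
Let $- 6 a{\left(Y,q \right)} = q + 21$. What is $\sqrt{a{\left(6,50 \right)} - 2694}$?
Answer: $\frac{i \sqrt{97410}}{6} \approx 52.018 i$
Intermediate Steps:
$a{\left(Y,q \right)} = - \frac{7}{2} - \frac{q}{6}$ ($a{\left(Y,q \right)} = - \frac{q + 21}{6} = - \frac{21 + q}{6} = - \frac{7}{2} - \frac{q}{6}$)
$\sqrt{a{\left(6,50 \right)} - 2694} = \sqrt{\left(- \frac{7}{2} - \frac{25}{3}\right) - 2694} = \sqrt{- \frac{71}{6} - 2694} = \sqrt{- \frac{16235}{6}} = \frac{i \sqrt{97410}}{6}$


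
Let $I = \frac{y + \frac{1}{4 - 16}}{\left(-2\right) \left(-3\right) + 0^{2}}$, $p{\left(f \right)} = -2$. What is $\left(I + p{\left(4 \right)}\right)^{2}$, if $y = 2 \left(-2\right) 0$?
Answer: $\frac{21025}{5184} \approx 4.0557$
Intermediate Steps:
$y = 0$ ($y = \left(-4\right) 0 = 0$)
$I = - \frac{1}{72}$ ($I = \frac{0 + \frac{1}{4 - 16}}{\left(-2\right) \left(-3\right) + 0^{2}} = \frac{0 + \frac{1}{-12}}{6 + 0} = \frac{0 - \frac{1}{12}}{6} = \left(- \frac{1}{12}\right) \frac{1}{6} = - \frac{1}{72} \approx -0.013889$)
$\left(I + p{\left(4 \right)}\right)^{2} = \left(- \frac{1}{72} - 2\right)^{2} = \left(- \frac{145}{72}\right)^{2} = \frac{21025}{5184}$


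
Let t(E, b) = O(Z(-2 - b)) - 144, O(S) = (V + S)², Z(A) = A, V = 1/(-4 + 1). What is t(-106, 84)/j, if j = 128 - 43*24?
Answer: -65785/8136 ≈ -8.0857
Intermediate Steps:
V = -⅓ (V = 1/(-3) = -⅓ ≈ -0.33333)
O(S) = (-⅓ + S)²
j = -904 (j = 128 - 1032 = -904)
t(E, b) = -144 + (-7 - 3*b)²/9 (t(E, b) = (-1 + 3*(-2 - b))²/9 - 144 = (-1 + (-6 - 3*b))²/9 - 144 = (-7 - 3*b)²/9 - 144 = -144 + (-7 - 3*b)²/9)
t(-106, 84)/j = (-144 + (7 + 3*84)²/9)/(-904) = (-144 + (7 + 252)²/9)*(-1/904) = (-144 + (⅑)*259²)*(-1/904) = (-144 + (⅑)*67081)*(-1/904) = (-144 + 67081/9)*(-1/904) = (65785/9)*(-1/904) = -65785/8136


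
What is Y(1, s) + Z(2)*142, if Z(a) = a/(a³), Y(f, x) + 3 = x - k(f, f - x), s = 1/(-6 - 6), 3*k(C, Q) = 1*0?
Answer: 389/12 ≈ 32.417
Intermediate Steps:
k(C, Q) = 0 (k(C, Q) = (1*0)/3 = (⅓)*0 = 0)
s = -1/12 (s = 1/(-12) = -1/12 ≈ -0.083333)
Y(f, x) = -3 + x (Y(f, x) = -3 + (x - 1*0) = -3 + (x + 0) = -3 + x)
Z(a) = a⁻² (Z(a) = a/a³ = a⁻²)
Y(1, s) + Z(2)*142 = (-3 - 1/12) + 142/2² = -37/12 + (¼)*142 = -37/12 + 71/2 = 389/12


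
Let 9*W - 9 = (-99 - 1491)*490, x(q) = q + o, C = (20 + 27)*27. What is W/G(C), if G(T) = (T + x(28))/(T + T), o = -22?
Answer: -73234554/425 ≈ -1.7232e+5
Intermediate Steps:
C = 1269 (C = 47*27 = 1269)
x(q) = -22 + q (x(q) = q - 22 = -22 + q)
G(T) = (6 + T)/(2*T) (G(T) = (T + (-22 + 28))/(T + T) = (T + 6)/((2*T)) = (6 + T)*(1/(2*T)) = (6 + T)/(2*T))
W = -259697/3 (W = 1 + ((-99 - 1491)*490)/9 = 1 + (-1590*490)/9 = 1 + (⅑)*(-779100) = 1 - 259700/3 = -259697/3 ≈ -86566.)
W/G(C) = -259697*2538/(6 + 1269)/3 = -259697/(3*((½)*(1/1269)*1275)) = -259697/(3*425/846) = -259697/3*846/425 = -73234554/425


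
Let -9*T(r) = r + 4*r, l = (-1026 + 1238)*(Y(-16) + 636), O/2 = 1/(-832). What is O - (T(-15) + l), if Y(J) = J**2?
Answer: -236012195/1248 ≈ -1.8911e+5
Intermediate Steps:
O = -1/416 (O = 2/(-832) = 2*(-1/832) = -1/416 ≈ -0.0024038)
l = 189104 (l = (-1026 + 1238)*((-16)**2 + 636) = 212*(256 + 636) = 212*892 = 189104)
T(r) = -5*r/9 (T(r) = -(r + 4*r)/9 = -5*r/9)
O - (T(-15) + l) = -1/416 - (-5/9*(-15) + 189104) = -1/416 - (25/3 + 189104) = -1/416 - 1*567337/3 = -1/416 - 567337/3 = -236012195/1248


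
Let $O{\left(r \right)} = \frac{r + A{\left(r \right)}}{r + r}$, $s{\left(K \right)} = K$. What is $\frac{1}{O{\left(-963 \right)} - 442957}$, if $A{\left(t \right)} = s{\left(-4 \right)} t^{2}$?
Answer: $- \frac{2}{882061} \approx -2.2674 \cdot 10^{-6}$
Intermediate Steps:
$A{\left(t \right)} = - 4 t^{2}$
$O{\left(r \right)} = \frac{r - 4 r^{2}}{2 r}$ ($O{\left(r \right)} = \frac{r - 4 r^{2}}{r + r} = \frac{r - 4 r^{2}}{2 r}$)
$\frac{1}{O{\left(-963 \right)} - 442957} = \frac{1}{\left(\frac{1}{2} - -1926\right) - 442957} = \frac{1}{\left(\frac{1}{2} + 1926\right) - 442957} = \frac{1}{\frac{3853}{2} - 442957} = \frac{1}{- \frac{882061}{2}} = - \frac{2}{882061}$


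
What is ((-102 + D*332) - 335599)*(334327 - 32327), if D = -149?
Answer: -116321038000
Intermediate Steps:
((-102 + D*332) - 335599)*(334327 - 32327) = ((-102 - 149*332) - 335599)*(334327 - 32327) = ((-102 - 49468) - 335599)*302000 = (-49570 - 335599)*302000 = -385169*302000 = -116321038000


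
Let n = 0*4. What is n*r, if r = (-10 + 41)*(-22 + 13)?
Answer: 0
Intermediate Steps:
n = 0
r = -279 (r = 31*(-9) = -279)
n*r = 0*(-279) = 0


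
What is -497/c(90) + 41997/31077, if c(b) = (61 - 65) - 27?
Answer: 5582392/321129 ≈ 17.384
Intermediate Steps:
c(b) = -31 (c(b) = -4 - 27 = -31)
-497/c(90) + 41997/31077 = -497/(-31) + 41997/31077 = -497*(-1/31) + 41997*(1/31077) = 497/31 + 13999/10359 = 5582392/321129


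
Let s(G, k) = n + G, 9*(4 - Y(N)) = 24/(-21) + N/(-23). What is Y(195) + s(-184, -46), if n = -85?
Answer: -382436/1449 ≈ -263.93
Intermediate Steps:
Y(N) = 260/63 + N/207 (Y(N) = 4 - (24/(-21) + N/(-23))/9 = 4 - (24*(-1/21) + N*(-1/23))/9 = 4 - (-8/7 - N/23)/9 = 4 + (8/63 + N/207) = 260/63 + N/207)
s(G, k) = -85 + G
Y(195) + s(-184, -46) = (260/63 + (1/207)*195) + (-85 - 184) = (260/63 + 65/69) - 269 = 7345/1449 - 269 = -382436/1449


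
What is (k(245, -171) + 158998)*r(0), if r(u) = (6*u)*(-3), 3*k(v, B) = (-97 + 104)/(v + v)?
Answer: 0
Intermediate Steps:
k(v, B) = 7/(6*v) (k(v, B) = ((-97 + 104)/(v + v))/3 = (7/((2*v)))/3 = (7*(1/(2*v)))/3 = (7/(2*v))/3 = 7/(6*v))
r(u) = -18*u
(k(245, -171) + 158998)*r(0) = ((7/6)/245 + 158998)*(-18*0) = ((7/6)*(1/245) + 158998)*0 = (1/210 + 158998)*0 = (33389581/210)*0 = 0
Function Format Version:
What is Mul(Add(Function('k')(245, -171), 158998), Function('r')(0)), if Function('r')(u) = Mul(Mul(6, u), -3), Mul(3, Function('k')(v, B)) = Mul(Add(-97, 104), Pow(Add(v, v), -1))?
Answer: 0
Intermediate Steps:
Function('k')(v, B) = Mul(Rational(7, 6), Pow(v, -1)) (Function('k')(v, B) = Mul(Rational(1, 3), Mul(Add(-97, 104), Pow(Add(v, v), -1))) = Mul(Rational(1, 3), Mul(7, Pow(Mul(2, v), -1))) = Mul(Rational(1, 3), Mul(7, Mul(Rational(1, 2), Pow(v, -1)))) = Mul(Rational(1, 3), Mul(Rational(7, 2), Pow(v, -1))) = Mul(Rational(7, 6), Pow(v, -1)))
Function('r')(u) = Mul(-18, u)
Mul(Add(Function('k')(245, -171), 158998), Function('r')(0)) = Mul(Add(Mul(Rational(7, 6), Pow(245, -1)), 158998), Mul(-18, 0)) = Mul(Add(Mul(Rational(7, 6), Rational(1, 245)), 158998), 0) = Mul(Add(Rational(1, 210), 158998), 0) = Mul(Rational(33389581, 210), 0) = 0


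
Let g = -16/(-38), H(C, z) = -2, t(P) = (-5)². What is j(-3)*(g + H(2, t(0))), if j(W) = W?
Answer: 90/19 ≈ 4.7368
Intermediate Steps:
t(P) = 25
g = 8/19 (g = -16*(-1/38) = 8/19 ≈ 0.42105)
j(-3)*(g + H(2, t(0))) = -3*(8/19 - 2) = -3*(-30/19) = 90/19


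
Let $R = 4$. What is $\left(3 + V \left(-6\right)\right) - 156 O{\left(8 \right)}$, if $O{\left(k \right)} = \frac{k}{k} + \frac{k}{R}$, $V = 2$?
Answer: $-477$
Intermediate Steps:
$O{\left(k \right)} = 1 + \frac{k}{4}$ ($O{\left(k \right)} = \frac{k}{k} + \frac{k}{4} = 1 + k \frac{1}{4} = 1 + \frac{k}{4}$)
$\left(3 + V \left(-6\right)\right) - 156 O{\left(8 \right)} = \left(3 + 2 \left(-6\right)\right) - 156 \left(1 + \frac{1}{4} \cdot 8\right) = \left(3 - 12\right) - 156 \left(1 + 2\right) = -9 - 468 = -477$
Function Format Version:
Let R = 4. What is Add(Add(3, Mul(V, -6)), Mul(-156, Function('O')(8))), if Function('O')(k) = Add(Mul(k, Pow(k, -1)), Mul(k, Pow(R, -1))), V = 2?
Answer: -477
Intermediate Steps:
Function('O')(k) = Add(1, Mul(Rational(1, 4), k)) (Function('O')(k) = Add(Mul(k, Pow(k, -1)), Mul(k, Pow(4, -1))) = Add(1, Mul(k, Rational(1, 4))) = Add(1, Mul(Rational(1, 4), k)))
Add(Add(3, Mul(V, -6)), Mul(-156, Function('O')(8))) = Add(Add(3, Mul(2, -6)), Mul(-156, Add(1, Mul(Rational(1, 4), 8)))) = Add(Add(3, -12), Mul(-156, Add(1, 2))) = Add(-9, Mul(-156, 3)) = Add(-9, -468) = -477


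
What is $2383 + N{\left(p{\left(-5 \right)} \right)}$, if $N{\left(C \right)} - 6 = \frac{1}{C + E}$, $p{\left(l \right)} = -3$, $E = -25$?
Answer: $\frac{66891}{28} \approx 2389.0$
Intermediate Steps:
$N{\left(C \right)} = 6 + \frac{1}{-25 + C}$ ($N{\left(C \right)} = 6 + \frac{1}{C - 25} = 6 + \frac{1}{-25 + C}$)
$2383 + N{\left(p{\left(-5 \right)} \right)} = 2383 + \frac{-149 + 6 \left(-3\right)}{-25 - 3} = 2383 + \frac{-149 - 18}{-28} = 2383 - - \frac{167}{28} = 2383 + \frac{167}{28} = \frac{66891}{28}$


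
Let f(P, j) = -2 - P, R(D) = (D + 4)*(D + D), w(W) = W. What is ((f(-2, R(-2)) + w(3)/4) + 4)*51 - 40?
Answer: 809/4 ≈ 202.25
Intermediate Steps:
R(D) = 2*D*(4 + D) (R(D) = (4 + D)*(2*D) = 2*D*(4 + D))
((f(-2, R(-2)) + w(3)/4) + 4)*51 - 40 = (((-2 - 1*(-2)) + 3/4) + 4)*51 - 40 = (((-2 + 2) + 3*(¼)) + 4)*51 - 40 = ((0 + ¾) + 4)*51 - 40 = (¾ + 4)*51 - 40 = (19/4)*51 - 40 = 969/4 - 40 = 809/4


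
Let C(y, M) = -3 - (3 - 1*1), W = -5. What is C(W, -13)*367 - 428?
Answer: -2263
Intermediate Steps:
C(y, M) = -5 (C(y, M) = -3 - (3 - 1) = -3 - 1*2 = -3 - 2 = -5)
C(W, -13)*367 - 428 = -5*367 - 428 = -1835 - 428 = -2263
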